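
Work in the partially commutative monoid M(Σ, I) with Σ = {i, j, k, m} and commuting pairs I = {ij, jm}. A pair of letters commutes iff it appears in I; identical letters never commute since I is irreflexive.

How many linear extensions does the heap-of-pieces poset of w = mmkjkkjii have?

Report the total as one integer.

3

#0=m has no predecessor
#1=m depends on [0:m]
#2=k depends on [1:m]
#3=j depends on [2:k]
#4=k depends on [3:j]
#5=k depends on [4:k]
#6=j depends on [5:k]
#7=i depends on [5:k]
#8=i depends on [7:i]
sources: [0:m]
N(rest) = Σ N(rest − s) over sources s of rest; N(one piece) = 1:
  size 1 → [6]=1  [8]=1
  size 2 → [6,8]=2  [7,8]=1
  size 3 → [6,7,8]=3
  size 4 → [5,6,7,8]=3
  size 5 → [4,5,6,7,8]=3
  size 6 → [3,4,5,6,7,8]=3
  size 7 → [2,3,4,5,6,7,8]=3
  first=0(m) contributes 3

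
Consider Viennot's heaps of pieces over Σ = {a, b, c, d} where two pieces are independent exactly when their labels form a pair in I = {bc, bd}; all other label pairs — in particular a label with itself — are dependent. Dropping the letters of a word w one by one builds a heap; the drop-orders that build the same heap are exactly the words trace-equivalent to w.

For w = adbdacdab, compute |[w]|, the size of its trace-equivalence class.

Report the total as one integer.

3

piece 0:a — minimal
piece 1:d rests on {0:a}
piece 2:b rests on {0:a}
piece 3:d rests on {1:d}
piece 4:a rests on {2:b, 3:d}
piece 5:c rests on {4:a}
piece 6:d rests on {5:c}
piece 7:a rests on {6:d}
piece 8:b rests on {7:a}
minimal pieces: {0:a}
ways to finish when only these pieces remain (= sum over removing one remaining piece with nothing left below it):
  1 left: {8}→1
  2 left: {7,8}→1
  3 left: {6,7,8}→1
  4 left: {5,6,7,8}→1
  5 left: {4,5,6,7,8}→1
  6 left: {2,4,5,6,7,8}→1  {3,4,5,6,7,8}→1
  7 left: {1,3,4,5,6,7,8}→1  {2,3,4,5,6,7,8}→2
  placing 0:a first → 3 extensions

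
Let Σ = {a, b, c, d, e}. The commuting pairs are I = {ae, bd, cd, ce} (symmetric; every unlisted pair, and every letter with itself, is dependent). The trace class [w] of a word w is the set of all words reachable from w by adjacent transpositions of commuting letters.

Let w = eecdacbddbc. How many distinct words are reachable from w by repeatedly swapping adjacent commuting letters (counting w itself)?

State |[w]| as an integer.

60

0(e) covers ∅
1(e) covers 0:e
2(c) covers ∅
3(d) covers 1:e
4(a) covers 2:c, 3:d
5(c) covers 4:a
6(b) covers 5:c
7(d) covers 4:a
8(d) covers 7:d
9(b) covers 6:b
10(c) covers 9:b
floor of heap: 0:e, 2:c
completions by unplaced set U, small U first (add the entries for U minus each lowest piece of U):
  |U|=1: {8}:1  {10}:1
  |U|=2: {7,8}:1  {8,10}:2  {9,10}:1
  |U|=3: {6,9,10}:1  {7,8,10}:3  {8,9,10}:3
  |U|=4: {5,6,9,10}:1  {6,8,9,10}:4  {7,8,9,10}:6
  |U|=5: {5,6,8,9,10}:5  {6,7,8,9,10}:10
  |U|=6: {5,6,7,8,9,10}:15
  |U|=7: {4,5,6,7,8,9,10}:15
  |U|=8: {2,4,5,6,7,8,9,10}:15  {3,4,5,6,7,8,9,10}:15
  |U|=9: {1,3,4,5,6,7,8,9,10}:15  {2,3,4,5,6,7,8,9,10}:30
  start at 0(e): 45
  start at 2(c): 15
sum over floor = 60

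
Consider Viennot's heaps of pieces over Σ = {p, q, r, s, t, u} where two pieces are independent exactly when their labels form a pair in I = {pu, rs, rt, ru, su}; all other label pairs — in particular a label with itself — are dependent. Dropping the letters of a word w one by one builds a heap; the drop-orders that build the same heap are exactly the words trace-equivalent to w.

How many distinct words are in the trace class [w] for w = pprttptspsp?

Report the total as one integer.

3

0(p) covers ∅
1(p) covers 0:p
2(r) covers 1:p
3(t) covers 1:p
4(t) covers 3:t
5(p) covers 2:r, 4:t
6(t) covers 5:p
7(s) covers 6:t
8(p) covers 7:s
9(s) covers 8:p
10(p) covers 9:s
floor of heap: 0:p
completions by unplaced set U, small U first (add the entries for U minus each lowest piece of U):
  |U|=1: {10}:1
  |U|=2: {9,10}:1
  |U|=3: {8,9,10}:1
  |U|=4: {7,8,9,10}:1
  |U|=5: {6,7,8,9,10}:1
  |U|=6: {5,6,7,8,9,10}:1
  |U|=7: {2,5,6,7,8,9,10}:1  {4,5,6,7,8,9,10}:1
  |U|=8: {2,4,5,6,7,8,9,10}:2  {3,4,5,6,7,8,9,10}:1
  |U|=9: {2,3,4,5,6,7,8,9,10}:3
  start at 0(p): 3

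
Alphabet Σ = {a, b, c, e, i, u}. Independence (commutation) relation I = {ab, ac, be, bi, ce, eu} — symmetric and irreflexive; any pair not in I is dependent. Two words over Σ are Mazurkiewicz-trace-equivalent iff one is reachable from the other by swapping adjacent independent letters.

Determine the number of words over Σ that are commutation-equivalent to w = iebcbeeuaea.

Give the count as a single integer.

55

#0=i has no predecessor
#1=e depends on [0:i]
#2=b has no predecessor
#3=c depends on [0:i, 2:b]
#4=b depends on [3:c]
#5=e depends on [1:e]
#6=e depends on [5:e]
#7=u depends on [4:b]
#8=a depends on [6:e, 7:u]
#9=e depends on [8:a]
#10=a depends on [9:e]
sources: [0:i, 2:b]
N(rest) = Σ N(rest − s) over sources s of rest; N(one piece) = 1:
  size 1 → [10]=1
  size 2 → [9,10]=1
  size 3 → [8,9,10]=1
  size 4 → [6,8,9,10]=1  [7,8,9,10]=1
  size 5 → [4,7,8,9,10]=1  [5,6,8,9,10]=1  [6,7,8,9,10]=2
  size 6 → [1,5,6,8,9,10]=1  [3,4,7,8,9,10]=1  [4,6,7,8,9,10]=3  [5,6,7,8,9,10]=3
  size 7 → [1,5,6,7,8,9,10]=4  [2,3,4,7,8,9,10]=1  [3,4,6,7,8,9,10]=4  [4,5,6,7,8,9,10]=6
  size 8 → [1,4,5,6,7,8,9,10]=10  [2,3,4,6,7,8,9,10]=5  [3,4,5,6,7,8,9,10]=10
  size 9 → [1,3,4,5,6,7,8,9,10]=20  [2,3,4,5,6,7,8,9,10]=15
  first=0(i) contributes 35
  first=2(b) contributes 20
|[w]| = 55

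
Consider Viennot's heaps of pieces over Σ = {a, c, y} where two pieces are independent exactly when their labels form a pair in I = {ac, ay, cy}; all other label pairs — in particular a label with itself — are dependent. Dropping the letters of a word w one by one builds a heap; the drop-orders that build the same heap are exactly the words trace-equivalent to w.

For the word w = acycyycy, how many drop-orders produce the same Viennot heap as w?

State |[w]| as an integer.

280

0(a) covers ∅
1(c) covers ∅
2(y) covers ∅
3(c) covers 1:c
4(y) covers 2:y
5(y) covers 4:y
6(c) covers 3:c
7(y) covers 5:y
floor of heap: 0:a, 1:c, 2:y
completions by unplaced set U, small U first (add the entries for U minus each lowest piece of U):
  |U|=1: {0}:1  {6}:1  {7}:1
  |U|=2: {0,6}:2  {0,7}:2  {3,6}:1  {5,7}:1  {6,7}:2
  |U|=3: {0,3,6}:3  {0,5,7}:3  {0,6,7}:6  {1,3,6}:1  {3,6,7}:3  {4,5,7}:1  {5,6,7}:3
  |U|=4: {0,1,3,6}:4  {0,3,6,7}:12  {0,4,5,7}:4  {0,5,6,7}:12  {1,3,6,7}:4  {2,4,5,7}:1  {3,5,6,7}:6  {4,5,6,7}:4
  |U|=5: {0,1,3,6,7}:20  {0,2,4,5,7}:5  {0,3,5,6,7}:30  {0,4,5,6,7}:20  {1,3,5,6,7}:10  {2,4,5,6,7}:5  {3,4,5,6,7}:10
  |U|=6: {0,1,3,5,6,7}:60  {0,2,4,5,6,7}:30  {0,3,4,5,6,7}:60  {1,3,4,5,6,7}:20  {2,3,4,5,6,7}:15
  start at 0(a): 35
  start at 1(c): 105
  start at 2(y): 140
sum over floor = 280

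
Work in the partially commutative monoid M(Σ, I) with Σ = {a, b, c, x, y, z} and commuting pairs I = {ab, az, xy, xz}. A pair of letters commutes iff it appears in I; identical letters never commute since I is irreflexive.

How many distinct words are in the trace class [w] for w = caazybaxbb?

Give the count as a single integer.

drop 0:c onto floor
drop 1:a onto {0:c}
drop 2:a onto {1:a}
drop 3:z onto {0:c}
drop 4:y onto {2:a, 3:z}
drop 5:b onto {4:y}
drop 6:a onto {4:y}
drop 7:x onto {5:b, 6:a}
drop 8:b onto {7:x}
drop 9:b onto {8:b}
ground layer = {0:c}
drop-orders for the pieces not yet dropped (sum over which currently-grounded one goes next):
  1 to go: {9} 1
  2 to go: {8,9} 1
  3 to go: {7,8,9} 1
  4 to go: {5,7,8,9} 1  {6,7,8,9} 1
  5 to go: {5,6,7,8,9} 2
  6 to go: {4,5,6,7,8,9} 2
  7 to go: {2,4,5,6,7,8,9} 2  {3,4,5,6,7,8,9} 2
  8 to go: {1,2,4,5,6,7,8,9} 2  {2,3,4,5,6,7,8,9} 4
  if 0:c drops first: 6 orders

6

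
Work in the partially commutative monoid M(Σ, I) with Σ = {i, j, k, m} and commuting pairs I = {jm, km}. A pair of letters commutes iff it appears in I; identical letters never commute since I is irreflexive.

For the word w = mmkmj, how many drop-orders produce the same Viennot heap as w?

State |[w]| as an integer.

piece 0:m — minimal
piece 1:m rests on {0:m}
piece 2:k — minimal
piece 3:m rests on {1:m}
piece 4:j rests on {2:k}
minimal pieces: {0:m, 2:k}
ways to finish when only these pieces remain (= sum over removing one remaining piece with nothing left below it):
  1 left: {3}→1  {4}→1
  2 left: {1,3}→1  {2,4}→1  {3,4}→2
  3 left: {0,1,3}→1  {1,3,4}→3  {2,3,4}→3
  placing 0:m first → 6 extensions
  placing 2:k first → 4 extensions
total linear extensions = 10

10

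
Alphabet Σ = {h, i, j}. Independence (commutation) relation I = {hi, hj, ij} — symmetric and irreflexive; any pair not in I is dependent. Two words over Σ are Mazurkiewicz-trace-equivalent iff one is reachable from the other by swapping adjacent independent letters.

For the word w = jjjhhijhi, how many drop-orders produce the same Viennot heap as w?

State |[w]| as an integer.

1260

piece 0:j — minimal
piece 1:j rests on {0:j}
piece 2:j rests on {1:j}
piece 3:h — minimal
piece 4:h rests on {3:h}
piece 5:i — minimal
piece 6:j rests on {2:j}
piece 7:h rests on {4:h}
piece 8:i rests on {5:i}
minimal pieces: {0:j, 3:h, 5:i}
ways to finish when only these pieces remain (= sum over removing one remaining piece with nothing left below it):
  1 left: {6}→1  {7}→1  {8}→1
  2 left: {2,6}→1  {4,7}→1  {5,8}→1  {6,7}→2  {6,8}→2  {7,8}→2
  3 left: {1,2,6}→1  {2,6,7}→3  {2,6,8}→3  {3,4,7}→1  {4,6,7}→3  {4,7,8}→3  {5,6,8}→3  {5,7,8}→3  {6,7,8}→6
  4 left: {0,1,2,6}→1  {1,2,6,7}→4  {1,2,6,8}→4  {2,4,6,7}→6  {2,5,6,8}→6  {2,6,7,8}→12  {3,4,6,7}→4  {3,4,7,8}→4  {4,5,7,8}→6  {4,6,7,8}→12  {5,6,7,8}→12
  5 left: {0,1,2,6,7}→5  {0,1,2,6,8}→5  {1,2,4,6,7}→10  {1,2,5,6,8}→10  {1,2,6,7,8}→20  {2,3,4,6,7}→10  {2,4,6,7,8}→30  {2,5,6,7,8}→30  {3,4,5,7,8}→10  {3,4,6,7,8}→20  {4,5,6,7,8}→30
  6 left: {0,1,2,4,6,7}→15  {0,1,2,5,6,8}→15  {0,1,2,6,7,8}→30  {1,2,3,4,6,7}→20  {1,2,4,6,7,8}→60  {1,2,5,6,7,8}→60  {2,3,4,6,7,8}→60  {2,4,5,6,7,8}→90  {3,4,5,6,7,8}→60
  7 left: {0,1,2,3,4,6,7}→35  {0,1,2,4,6,7,8}→105  {0,1,2,5,6,7,8}→105  {1,2,3,4,6,7,8}→140  {1,2,4,5,6,7,8}→210  {2,3,4,5,6,7,8}→210
  placing 0:j first → 560 extensions
  placing 3:h first → 420 extensions
  placing 5:i first → 280 extensions
total linear extensions = 1260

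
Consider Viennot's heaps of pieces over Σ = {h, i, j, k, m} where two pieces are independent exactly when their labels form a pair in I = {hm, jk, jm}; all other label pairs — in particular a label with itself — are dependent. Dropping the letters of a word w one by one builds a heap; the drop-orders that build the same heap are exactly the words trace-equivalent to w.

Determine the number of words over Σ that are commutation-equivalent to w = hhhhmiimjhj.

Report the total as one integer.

20

#0=h has no predecessor
#1=h depends on [0:h]
#2=h depends on [1:h]
#3=h depends on [2:h]
#4=m has no predecessor
#5=i depends on [3:h, 4:m]
#6=i depends on [5:i]
#7=m depends on [6:i]
#8=j depends on [6:i]
#9=h depends on [8:j]
#10=j depends on [9:h]
sources: [0:h, 4:m]
N(rest) = Σ N(rest − s) over sources s of rest; N(one piece) = 1:
  size 1 → [7]=1  [10]=1
  size 2 → [7,10]=2  [9,10]=1
  size 3 → [7,9,10]=3  [8,9,10]=1
  size 4 → [7,8,9,10]=4
  size 5 → [6,7,8,9,10]=4
  size 6 → [5,6,7,8,9,10]=4
  size 7 → [3,5,6,7,8,9,10]=4  [4,5,6,7,8,9,10]=4
  size 8 → [2,3,5,6,7,8,9,10]=4  [3,4,5,6,7,8,9,10]=8
  size 9 → [1,2,3,5,6,7,8,9,10]=4  [2,3,4,5,6,7,8,9,10]=12
  first=0(h) contributes 16
  first=4(m) contributes 4
|[w]| = 20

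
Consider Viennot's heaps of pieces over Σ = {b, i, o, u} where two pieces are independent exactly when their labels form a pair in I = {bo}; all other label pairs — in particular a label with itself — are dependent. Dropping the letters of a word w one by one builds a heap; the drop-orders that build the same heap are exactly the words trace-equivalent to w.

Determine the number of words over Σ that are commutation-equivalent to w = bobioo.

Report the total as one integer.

piece 0:b — minimal
piece 1:o — minimal
piece 2:b rests on {0:b}
piece 3:i rests on {1:o, 2:b}
piece 4:o rests on {3:i}
piece 5:o rests on {4:o}
minimal pieces: {0:b, 1:o}
ways to finish when only these pieces remain (= sum over removing one remaining piece with nothing left below it):
  1 left: {5}→1
  2 left: {4,5}→1
  3 left: {3,4,5}→1
  4 left: {1,3,4,5}→1  {2,3,4,5}→1
  placing 0:b first → 2 extensions
  placing 1:o first → 1 extensions
total linear extensions = 3

3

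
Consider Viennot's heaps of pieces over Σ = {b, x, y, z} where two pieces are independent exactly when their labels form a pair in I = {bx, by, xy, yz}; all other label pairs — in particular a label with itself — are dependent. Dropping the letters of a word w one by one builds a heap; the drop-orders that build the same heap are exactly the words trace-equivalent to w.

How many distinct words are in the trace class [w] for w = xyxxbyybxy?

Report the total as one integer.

3150

0(x) covers ∅
1(y) covers ∅
2(x) covers 0:x
3(x) covers 2:x
4(b) covers ∅
5(y) covers 1:y
6(y) covers 5:y
7(b) covers 4:b
8(x) covers 3:x
9(y) covers 6:y
floor of heap: 0:x, 1:y, 4:b
completions by unplaced set U, small U first (add the entries for U minus each lowest piece of U):
  |U|=1: {7}:1  {8}:1  {9}:1
  |U|=2: {3,8}:1  {4,7}:1  {6,9}:1  {7,8}:2  {7,9}:2  {8,9}:2
  |U|=3: {2,3,8}:1  {3,7,8}:3  {3,8,9}:3  {4,7,8}:3  {4,7,9}:3  {5,6,9}:1  {6,7,9}:3  {6,8,9}:3  {7,8,9}:6
  |U|=4: {0,2,3,8}:1  {1,5,6,9}:1  {2,3,7,8}:4  {2,3,8,9}:4  {3,4,7,8}:6  {3,6,8,9}:6  {3,7,8,9}:12  {4,6,7,9}:6  {4,7,8,9}:12  {5,6,7,9}:4  {5,6,8,9}:4  {6,7,8,9}:12
  |U|=5: {0,2,3,7,8}:5  {0,2,3,8,9}:5  {1,5,6,7,9}:5  {1,5,6,8,9}:5  {2,3,4,7,8}:10  {2,3,6,8,9}:10  {2,3,7,8,9}:20  {3,4,7,8,9}:30  {3,5,6,8,9}:10  {3,6,7,8,9}:30  {4,5,6,7,9}:10  {4,6,7,8,9}:30  {5,6,7,8,9}:20
  |U|=6: {0,2,3,4,7,8}:15  {0,2,3,6,8,9}:15  {0,2,3,7,8,9}:30  {1,3,5,6,8,9}:15  {1,4,5,6,7,9}:15  {1,5,6,7,8,9}:30  {2,3,4,7,8,9}:60  {2,3,5,6,8,9}:20  {2,3,6,7,8,9}:60  {3,4,6,7,8,9}:90  {3,5,6,7,8,9}:60  {4,5,6,7,8,9}:60
  |U|=7: {0,2,3,4,7,8,9}:105  {0,2,3,5,6,8,9}:35  {0,2,3,6,7,8,9}:105  {1,2,3,5,6,8,9}:35  {1,3,5,6,7,8,9}:105  {1,4,5,6,7,8,9}:105  {2,3,4,6,7,8,9}:210  {2,3,5,6,7,8,9}:140  {3,4,5,6,7,8,9}:210
  |U|=8: {0,1,2,3,5,6,8,9}:70  {0,2,3,4,6,7,8,9}:420  {0,2,3,5,6,7,8,9}:280  {1,2,3,5,6,7,8,9}:280  {1,3,4,5,6,7,8,9}:420  {2,3,4,5,6,7,8,9}:560
  start at 0(x): 1260
  start at 1(y): 1260
  start at 4(b): 630
sum over floor = 3150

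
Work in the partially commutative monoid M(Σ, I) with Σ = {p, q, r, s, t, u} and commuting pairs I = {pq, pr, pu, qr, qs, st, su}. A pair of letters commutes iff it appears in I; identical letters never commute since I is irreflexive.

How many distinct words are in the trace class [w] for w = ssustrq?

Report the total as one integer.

30

drop 0:s onto floor
drop 1:s onto {0:s}
drop 2:u onto floor
drop 3:s onto {1:s}
drop 4:t onto {2:u}
drop 5:r onto {3:s, 4:t}
drop 6:q onto {4:t}
ground layer = {0:s, 2:u}
drop-orders for the pieces not yet dropped (sum over which currently-grounded one goes next):
  1 to go: {5} 1  {6} 1
  2 to go: {3,5} 1  {5,6} 2
  3 to go: {1,3,5} 1  {3,5,6} 3  {4,5,6} 2
  4 to go: {0,1,3,5} 1  {1,3,5,6} 4  {2,4,5,6} 2  {3,4,5,6} 5
  5 to go: {0,1,3,5,6} 5  {1,3,4,5,6} 9  {2,3,4,5,6} 7
  if 0:s drops first: 16 orders
  if 2:u drops first: 14 orders
heap linearizations: 30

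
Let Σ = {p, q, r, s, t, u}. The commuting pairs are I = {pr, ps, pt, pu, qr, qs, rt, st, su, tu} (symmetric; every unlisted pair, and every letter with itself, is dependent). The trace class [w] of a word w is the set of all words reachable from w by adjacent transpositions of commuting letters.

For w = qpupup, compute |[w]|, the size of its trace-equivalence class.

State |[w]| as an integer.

piece 0:q — minimal
piece 1:p rests on {0:q}
piece 2:u rests on {0:q}
piece 3:p rests on {1:p}
piece 4:u rests on {2:u}
piece 5:p rests on {3:p}
minimal pieces: {0:q}
ways to finish when only these pieces remain (= sum over removing one remaining piece with nothing left below it):
  1 left: {4}→1  {5}→1
  2 left: {2,4}→1  {3,5}→1  {4,5}→2
  3 left: {1,3,5}→1  {2,4,5}→3  {3,4,5}→3
  4 left: {1,3,4,5}→4  {2,3,4,5}→6
  placing 0:q first → 10 extensions

10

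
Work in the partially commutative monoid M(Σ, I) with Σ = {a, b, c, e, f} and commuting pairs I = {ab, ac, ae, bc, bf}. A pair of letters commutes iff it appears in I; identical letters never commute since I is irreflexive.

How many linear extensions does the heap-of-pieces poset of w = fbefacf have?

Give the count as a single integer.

4

drop 0:f onto floor
drop 1:b onto floor
drop 2:e onto {0:f, 1:b}
drop 3:f onto {2:e}
drop 4:a onto {3:f}
drop 5:c onto {3:f}
drop 6:f onto {4:a, 5:c}
ground layer = {0:f, 1:b}
drop-orders for the pieces not yet dropped (sum over which currently-grounded one goes next):
  1 to go: {6} 1
  2 to go: {4,6} 1  {5,6} 1
  3 to go: {4,5,6} 2
  4 to go: {3,4,5,6} 2
  5 to go: {2,3,4,5,6} 2
  if 0:f drops first: 2 orders
  if 1:b drops first: 2 orders
heap linearizations: 4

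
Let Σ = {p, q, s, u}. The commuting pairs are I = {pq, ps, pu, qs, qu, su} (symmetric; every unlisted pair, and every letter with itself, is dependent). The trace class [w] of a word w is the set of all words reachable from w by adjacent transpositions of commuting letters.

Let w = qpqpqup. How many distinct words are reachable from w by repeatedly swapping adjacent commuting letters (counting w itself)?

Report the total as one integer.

piece 0:q — minimal
piece 1:p — minimal
piece 2:q rests on {0:q}
piece 3:p rests on {1:p}
piece 4:q rests on {2:q}
piece 5:u — minimal
piece 6:p rests on {3:p}
minimal pieces: {0:q, 1:p, 5:u}
ways to finish when only these pieces remain (= sum over removing one remaining piece with nothing left below it):
  1 left: {4}→1  {5}→1  {6}→1
  2 left: {2,4}→1  {3,6}→1  {4,5}→2  {4,6}→2  {5,6}→2
  3 left: {0,2,4}→1  {1,3,6}→1  {2,4,5}→3  {2,4,6}→3  {3,4,6}→3  {3,5,6}→3  {4,5,6}→6
  4 left: {0,2,4,5}→4  {0,2,4,6}→4  {1,3,4,6}→4  {1,3,5,6}→4  {2,3,4,6}→6  {2,4,5,6}→12  {3,4,5,6}→12
  5 left: {0,2,3,4,6}→10  {0,2,4,5,6}→20  {1,2,3,4,6}→10  {1,3,4,5,6}→20  {2,3,4,5,6}→30
  placing 0:q first → 60 extensions
  placing 1:p first → 60 extensions
  placing 5:u first → 20 extensions
total linear extensions = 140

140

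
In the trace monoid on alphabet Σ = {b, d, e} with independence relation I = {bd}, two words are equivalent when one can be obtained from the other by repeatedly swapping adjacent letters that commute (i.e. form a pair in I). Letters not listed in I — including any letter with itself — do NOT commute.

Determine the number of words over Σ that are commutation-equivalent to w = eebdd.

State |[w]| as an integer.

3

#0=e has no predecessor
#1=e depends on [0:e]
#2=b depends on [1:e]
#3=d depends on [1:e]
#4=d depends on [3:d]
sources: [0:e]
N(rest) = Σ N(rest − s) over sources s of rest; N(one piece) = 1:
  size 1 → [2]=1  [4]=1
  size 2 → [2,4]=2  [3,4]=1
  size 3 → [2,3,4]=3
  first=0(e) contributes 3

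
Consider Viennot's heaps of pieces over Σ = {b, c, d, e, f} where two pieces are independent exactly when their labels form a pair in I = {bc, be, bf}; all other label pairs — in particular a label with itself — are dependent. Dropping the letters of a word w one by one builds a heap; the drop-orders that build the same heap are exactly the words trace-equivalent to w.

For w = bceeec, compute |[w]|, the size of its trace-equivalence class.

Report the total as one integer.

6

drop 0:b onto floor
drop 1:c onto floor
drop 2:e onto {1:c}
drop 3:e onto {2:e}
drop 4:e onto {3:e}
drop 5:c onto {4:e}
ground layer = {0:b, 1:c}
drop-orders for the pieces not yet dropped (sum over which currently-grounded one goes next):
  1 to go: {0} 1  {5} 1
  2 to go: {0,5} 2  {4,5} 1
  3 to go: {0,4,5} 3  {3,4,5} 1
  4 to go: {0,3,4,5} 4  {2,3,4,5} 1
  if 0:b drops first: 1 orders
  if 1:c drops first: 5 orders
heap linearizations: 6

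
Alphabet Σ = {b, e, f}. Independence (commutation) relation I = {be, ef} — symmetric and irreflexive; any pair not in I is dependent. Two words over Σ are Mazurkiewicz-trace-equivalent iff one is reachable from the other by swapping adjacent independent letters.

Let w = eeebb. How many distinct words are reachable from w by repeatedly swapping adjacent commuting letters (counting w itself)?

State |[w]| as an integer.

10

drop 0:e onto floor
drop 1:e onto {0:e}
drop 2:e onto {1:e}
drop 3:b onto floor
drop 4:b onto {3:b}
ground layer = {0:e, 3:b}
drop-orders for the pieces not yet dropped (sum over which currently-grounded one goes next):
  1 to go: {2} 1  {4} 1
  2 to go: {1,2} 1  {2,4} 2  {3,4} 1
  3 to go: {0,1,2} 1  {1,2,4} 3  {2,3,4} 3
  if 0:e drops first: 6 orders
  if 3:b drops first: 4 orders
heap linearizations: 10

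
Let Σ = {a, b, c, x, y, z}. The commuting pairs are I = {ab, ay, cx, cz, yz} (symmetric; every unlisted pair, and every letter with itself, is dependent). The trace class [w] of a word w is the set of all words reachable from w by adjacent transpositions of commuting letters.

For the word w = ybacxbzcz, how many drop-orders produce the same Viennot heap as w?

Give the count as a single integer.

18

piece 0:y — minimal
piece 1:b rests on {0:y}
piece 2:a — minimal
piece 3:c rests on {1:b, 2:a}
piece 4:x rests on {1:b, 2:a}
piece 5:b rests on {3:c, 4:x}
piece 6:z rests on {5:b}
piece 7:c rests on {5:b}
piece 8:z rests on {6:z}
minimal pieces: {0:y, 2:a}
ways to finish when only these pieces remain (= sum over removing one remaining piece with nothing left below it):
  1 left: {7}→1  {8}→1
  2 left: {6,8}→1  {7,8}→2
  3 left: {6,7,8}→3
  4 left: {5,6,7,8}→3
  5 left: {3,5,6,7,8}→3  {4,5,6,7,8}→3
  6 left: {3,4,5,6,7,8}→6
  7 left: {1,3,4,5,6,7,8}→6  {2,3,4,5,6,7,8}→6
  placing 0:y first → 12 extensions
  placing 2:a first → 6 extensions
total linear extensions = 18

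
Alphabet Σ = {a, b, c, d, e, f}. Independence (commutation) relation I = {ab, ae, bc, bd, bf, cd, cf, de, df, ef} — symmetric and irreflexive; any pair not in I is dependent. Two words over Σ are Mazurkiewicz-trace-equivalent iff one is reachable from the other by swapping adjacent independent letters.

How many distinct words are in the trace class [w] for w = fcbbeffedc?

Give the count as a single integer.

2520

0(f) covers ∅
1(c) covers ∅
2(b) covers ∅
3(b) covers 2:b
4(e) covers 1:c, 3:b
5(f) covers 0:f
6(f) covers 5:f
7(e) covers 4:e
8(d) covers ∅
9(c) covers 7:e
floor of heap: 0:f, 1:c, 2:b, 8:d
completions by unplaced set U, small U first (add the entries for U minus each lowest piece of U):
  |U|=1: {6}:1  {8}:1  {9}:1
  |U|=2: {5,6}:1  {6,8}:2  {6,9}:2  {7,9}:1  {8,9}:2
  |U|=3: {0,5,6}:1  {4,7,9}:1  {5,6,8}:3  {5,6,9}:3  {6,7,9}:3  {6,8,9}:6  {7,8,9}:3
  |U|=4: {0,5,6,8}:4  {0,5,6,9}:4  {1,4,7,9}:1  {3,4,7,9}:1  {4,6,7,9}:4  {4,7,8,9}:4  {5,6,7,9}:6  {5,6,8,9}:12  {6,7,8,9}:12
  |U|=5: {0,5,6,7,9}:10  {0,5,6,8,9}:20  {1,3,4,7,9}:2  {1,4,6,7,9}:5  {1,4,7,8,9}:5  {2,3,4,7,9}:1  {3,4,6,7,9}:5  {3,4,7,8,9}:5  {4,5,6,7,9}:10  {4,6,7,8,9}:20  {5,6,7,8,9}:30
  |U|=6: {0,4,5,6,7,9}:20  {0,5,6,7,8,9}:60  {1,2,3,4,7,9}:3  {1,3,4,6,7,9}:12  {1,3,4,7,8,9}:12  {1,4,5,6,7,9}:15  {1,4,6,7,8,9}:30  {2,3,4,6,7,9}:6  {2,3,4,7,8,9}:6  {3,4,5,6,7,9}:15  {3,4,6,7,8,9}:30  {4,5,6,7,8,9}:60
  |U|=7: {0,1,4,5,6,7,9}:35  {0,3,4,5,6,7,9}:35  {0,4,5,6,7,8,9}:140  {1,2,3,4,6,7,9}:21  {1,2,3,4,7,8,9}:21  {1,3,4,5,6,7,9}:42  {1,3,4,6,7,8,9}:84  {1,4,5,6,7,8,9}:105  {2,3,4,5,6,7,9}:21  {2,3,4,6,7,8,9}:42  {3,4,5,6,7,8,9}:105
  |U|=8: {0,1,3,4,5,6,7,9}:112  {0,1,4,5,6,7,8,9}:280  {0,2,3,4,5,6,7,9}:56  {0,3,4,5,6,7,8,9}:280  {1,2,3,4,5,6,7,9}:84  {1,2,3,4,6,7,8,9}:168  {1,3,4,5,6,7,8,9}:336  {2,3,4,5,6,7,8,9}:168
  start at 0(f): 756
  start at 1(c): 504
  start at 2(b): 1008
  start at 8(d): 252
sum over floor = 2520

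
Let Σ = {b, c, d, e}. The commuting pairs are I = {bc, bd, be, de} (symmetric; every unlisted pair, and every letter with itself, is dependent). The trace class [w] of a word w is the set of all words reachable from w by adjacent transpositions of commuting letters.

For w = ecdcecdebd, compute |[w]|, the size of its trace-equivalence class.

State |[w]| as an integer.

drop 0:e onto floor
drop 1:c onto {0:e}
drop 2:d onto {1:c}
drop 3:c onto {2:d}
drop 4:e onto {3:c}
drop 5:c onto {4:e}
drop 6:d onto {5:c}
drop 7:e onto {5:c}
drop 8:b onto floor
drop 9:d onto {6:d}
ground layer = {0:e, 8:b}
drop-orders for the pieces not yet dropped (sum over which currently-grounded one goes next):
  1 to go: {7} 1  {8} 1  {9} 1
  2 to go: {6,9} 1  {7,8} 2  {7,9} 2  {8,9} 2
  3 to go: {6,7,9} 3  {6,8,9} 3  {7,8,9} 6
  4 to go: {5,6,7,9} 3  {6,7,8,9} 12
  5 to go: {4,5,6,7,9} 3  {5,6,7,8,9} 15
  6 to go: {3,4,5,6,7,9} 3  {4,5,6,7,8,9} 18
  7 to go: {2,3,4,5,6,7,9} 3  {3,4,5,6,7,8,9} 21
  8 to go: {1,2,3,4,5,6,7,9} 3  {2,3,4,5,6,7,8,9} 24
  if 0:e drops first: 27 orders
  if 8:b drops first: 3 orders
heap linearizations: 30

30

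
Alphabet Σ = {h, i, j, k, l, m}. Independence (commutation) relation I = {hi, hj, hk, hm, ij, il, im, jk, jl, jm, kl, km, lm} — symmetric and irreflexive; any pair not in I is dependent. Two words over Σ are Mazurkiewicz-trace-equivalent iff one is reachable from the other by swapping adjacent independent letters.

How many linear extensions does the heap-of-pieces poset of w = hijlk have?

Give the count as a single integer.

30

drop 0:h onto floor
drop 1:i onto floor
drop 2:j onto floor
drop 3:l onto {0:h}
drop 4:k onto {1:i}
ground layer = {0:h, 1:i, 2:j}
drop-orders for the pieces not yet dropped (sum over which currently-grounded one goes next):
  1 to go: {2} 1  {3} 1  {4} 1
  2 to go: {0,3} 1  {1,4} 1  {2,3} 2  {2,4} 2  {3,4} 2
  3 to go: {0,2,3} 3  {0,3,4} 3  {1,2,4} 3  {1,3,4} 3  {2,3,4} 6
  if 0:h drops first: 12 orders
  if 1:i drops first: 12 orders
  if 2:j drops first: 6 orders
heap linearizations: 30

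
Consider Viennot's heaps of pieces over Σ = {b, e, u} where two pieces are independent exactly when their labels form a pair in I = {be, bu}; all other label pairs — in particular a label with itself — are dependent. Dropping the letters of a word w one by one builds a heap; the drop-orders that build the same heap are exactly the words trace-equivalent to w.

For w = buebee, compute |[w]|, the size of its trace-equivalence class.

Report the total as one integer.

drop 0:b onto floor
drop 1:u onto floor
drop 2:e onto {1:u}
drop 3:b onto {0:b}
drop 4:e onto {2:e}
drop 5:e onto {4:e}
ground layer = {0:b, 1:u}
drop-orders for the pieces not yet dropped (sum over which currently-grounded one goes next):
  1 to go: {3} 1  {5} 1
  2 to go: {0,3} 1  {3,5} 2  {4,5} 1
  3 to go: {0,3,5} 3  {2,4,5} 1  {3,4,5} 3
  4 to go: {0,3,4,5} 6  {1,2,4,5} 1  {2,3,4,5} 4
  if 0:b drops first: 5 orders
  if 1:u drops first: 10 orders
heap linearizations: 15

15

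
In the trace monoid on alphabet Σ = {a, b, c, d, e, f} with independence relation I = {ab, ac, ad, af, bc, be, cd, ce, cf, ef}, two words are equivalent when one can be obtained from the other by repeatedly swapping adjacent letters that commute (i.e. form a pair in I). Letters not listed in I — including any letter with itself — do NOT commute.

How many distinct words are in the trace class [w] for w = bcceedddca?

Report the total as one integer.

1560

drop 0:b onto floor
drop 1:c onto floor
drop 2:c onto {1:c}
drop 3:e onto floor
drop 4:e onto {3:e}
drop 5:d onto {0:b, 4:e}
drop 6:d onto {5:d}
drop 7:d onto {6:d}
drop 8:c onto {2:c}
drop 9:a onto {4:e}
ground layer = {0:b, 1:c, 3:e}
drop-orders for the pieces not yet dropped (sum over which currently-grounded one goes next):
  1 to go: {7} 1  {8} 1  {9} 1
  2 to go: {2,8} 1  {6,7} 1  {7,8} 2  {7,9} 2  {8,9} 2
  3 to go: {1,2,8} 1  {2,7,8} 3  {2,8,9} 3  {5,6,7} 1  {6,7,8} 3  {6,7,9} 3  {7,8,9} 6
  4 to go: {0,5,6,7} 1  {1,2,7,8} 4  {1,2,8,9} 4  {2,6,7,8} 6  {2,7,8,9} 12  {5,6,7,8} 4  {5,6,7,9} 4  {6,7,8,9} 12
  5 to go: {0,5,6,7,8} 5  {0,5,6,7,9} 5  {1,2,6,7,8} 10  {1,2,7,8,9} 20  {2,5,6,7,8} 10  {2,6,7,8,9} 30  {4,5,6,7,9} 4  {5,6,7,8,9} 20
  6 to go: {0,2,5,6,7,8} 15  {0,4,5,6,7,9} 9  {0,5,6,7,8,9} 30  {1,2,5,6,7,8} 20  {1,2,6,7,8,9} 60  {2,5,6,7,8,9} 60  {3,4,5,6,7,9} 4  {4,5,6,7,8,9} 24
  7 to go: {0,1,2,5,6,7,8} 35  {0,2,5,6,7,8,9} 105  {0,3,4,5,6,7,9} 13  {0,4,5,6,7,8,9} 63  {1,2,5,6,7,8,9} 140  {2,4,5,6,7,8,9} 84  {3,4,5,6,7,8,9} 28
  8 to go: {0,1,2,5,6,7,8,9} 280  {0,2,4,5,6,7,8,9} 252  {0,3,4,5,6,7,8,9} 104  {1,2,4,5,6,7,8,9} 224  {2,3,4,5,6,7,8,9} 112
  if 0:b drops first: 336 orders
  if 1:c drops first: 468 orders
  if 3:e drops first: 756 orders
heap linearizations: 1560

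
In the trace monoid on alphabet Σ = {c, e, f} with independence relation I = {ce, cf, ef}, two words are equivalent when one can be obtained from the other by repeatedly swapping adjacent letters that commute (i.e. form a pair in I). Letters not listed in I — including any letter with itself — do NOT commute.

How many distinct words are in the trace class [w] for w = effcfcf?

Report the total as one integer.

105

drop 0:e onto floor
drop 1:f onto floor
drop 2:f onto {1:f}
drop 3:c onto floor
drop 4:f onto {2:f}
drop 5:c onto {3:c}
drop 6:f onto {4:f}
ground layer = {0:e, 1:f, 3:c}
drop-orders for the pieces not yet dropped (sum over which currently-grounded one goes next):
  1 to go: {0} 1  {5} 1  {6} 1
  2 to go: {0,5} 2  {0,6} 2  {3,5} 1  {4,6} 1  {5,6} 2
  3 to go: {0,3,5} 3  {0,4,6} 3  {0,5,6} 6  {2,4,6} 1  {3,5,6} 3  {4,5,6} 3
  4 to go: {0,2,4,6} 4  {0,3,5,6} 12  {0,4,5,6} 12  {1,2,4,6} 1  {2,4,5,6} 4  {3,4,5,6} 6
  5 to go: {0,1,2,4,6} 5  {0,2,4,5,6} 20  {0,3,4,5,6} 30  {1,2,4,5,6} 5  {2,3,4,5,6} 10
  if 0:e drops first: 15 orders
  if 1:f drops first: 60 orders
  if 3:c drops first: 30 orders
heap linearizations: 105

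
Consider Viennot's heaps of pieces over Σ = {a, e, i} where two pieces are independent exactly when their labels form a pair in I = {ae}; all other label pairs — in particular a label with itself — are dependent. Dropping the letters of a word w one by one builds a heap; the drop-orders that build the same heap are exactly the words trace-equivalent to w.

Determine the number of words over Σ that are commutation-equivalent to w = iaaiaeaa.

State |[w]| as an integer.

4

piece 0:i — minimal
piece 1:a rests on {0:i}
piece 2:a rests on {1:a}
piece 3:i rests on {2:a}
piece 4:a rests on {3:i}
piece 5:e rests on {3:i}
piece 6:a rests on {4:a}
piece 7:a rests on {6:a}
minimal pieces: {0:i}
ways to finish when only these pieces remain (= sum over removing one remaining piece with nothing left below it):
  1 left: {5}→1  {7}→1
  2 left: {5,7}→2  {6,7}→1
  3 left: {4,6,7}→1  {5,6,7}→3
  4 left: {4,5,6,7}→4
  5 left: {3,4,5,6,7}→4
  6 left: {2,3,4,5,6,7}→4
  placing 0:i first → 4 extensions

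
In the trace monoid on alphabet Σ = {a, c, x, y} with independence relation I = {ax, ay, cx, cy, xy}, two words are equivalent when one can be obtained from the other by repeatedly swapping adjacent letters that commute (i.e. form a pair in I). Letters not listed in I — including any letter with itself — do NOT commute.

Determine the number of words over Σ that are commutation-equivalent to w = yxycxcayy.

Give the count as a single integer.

#0=y has no predecessor
#1=x has no predecessor
#2=y depends on [0:y]
#3=c has no predecessor
#4=x depends on [1:x]
#5=c depends on [3:c]
#6=a depends on [5:c]
#7=y depends on [2:y]
#8=y depends on [7:y]
sources: [0:y, 1:x, 3:c]
N(rest) = Σ N(rest − s) over sources s of rest; N(one piece) = 1:
  size 1 → [4]=1  [6]=1  [8]=1
  size 2 → [1,4]=1  [4,6]=2  [4,8]=2  [5,6]=1  [6,8]=2  [7,8]=1
  size 3 → [1,4,6]=3  [1,4,8]=3  [2,7,8]=1  [3,5,6]=1  [4,5,6]=3  [4,6,8]=6  [4,7,8]=3  [5,6,8]=3  [6,7,8]=3
  size 4 → [0,2,7,8]=1  [1,4,5,6]=6  [1,4,6,8]=12  [1,4,7,8]=6  [2,4,7,8]=4  [2,6,7,8]=4  [3,4,5,6]=4  [3,5,6,8]=4  [4,5,6,8]=12  [4,6,7,8]=12  [5,6,7,8]=6
  size 5 → [0,2,4,7,8]=5  [0,2,6,7,8]=5  [1,2,4,7,8]=10  [1,3,4,5,6]=10  [1,4,5,6,8]=30  [1,4,6,7,8]=30  [2,4,6,7,8]=20  [2,5,6,7,8]=10  [3,4,5,6,8]=20  [3,5,6,7,8]=10  [4,5,6,7,8]=30
  size 6 → [0,1,2,4,7,8]=15  [0,2,4,6,7,8]=30  [0,2,5,6,7,8]=15  [1,2,4,6,7,8]=60  [1,3,4,5,6,8]=60  [1,4,5,6,7,8]=90  [2,3,5,6,7,8]=20  [2,4,5,6,7,8]=60  [3,4,5,6,7,8]=60
  size 7 → [0,1,2,4,6,7,8]=105  [0,2,3,5,6,7,8]=35  [0,2,4,5,6,7,8]=105  [1,2,4,5,6,7,8]=210  [1,3,4,5,6,7,8]=210  [2,3,4,5,6,7,8]=140
  first=0(y) contributes 560
  first=1(x) contributes 280
  first=3(c) contributes 420
|[w]| = 1260

1260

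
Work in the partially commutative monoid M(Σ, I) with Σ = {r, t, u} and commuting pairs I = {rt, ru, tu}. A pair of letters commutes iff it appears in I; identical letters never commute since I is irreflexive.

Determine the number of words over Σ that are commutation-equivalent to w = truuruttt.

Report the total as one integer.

1260

piece 0:t — minimal
piece 1:r — minimal
piece 2:u — minimal
piece 3:u rests on {2:u}
piece 4:r rests on {1:r}
piece 5:u rests on {3:u}
piece 6:t rests on {0:t}
piece 7:t rests on {6:t}
piece 8:t rests on {7:t}
minimal pieces: {0:t, 1:r, 2:u}
ways to finish when only these pieces remain (= sum over removing one remaining piece with nothing left below it):
  1 left: {4}→1  {5}→1  {8}→1
  2 left: {1,4}→1  {3,5}→1  {4,5}→2  {4,8}→2  {5,8}→2  {7,8}→1
  3 left: {1,4,5}→3  {1,4,8}→3  {2,3,5}→1  {3,4,5}→3  {3,5,8}→3  {4,5,8}→6  {4,7,8}→3  {5,7,8}→3  {6,7,8}→1
  4 left: {0,6,7,8}→1  {1,3,4,5}→6  {1,4,5,8}→12  {1,4,7,8}→6  {2,3,4,5}→4  {2,3,5,8}→4  {3,4,5,8}→12  {3,5,7,8}→6  {4,5,7,8}→12  {4,6,7,8}→4  {5,6,7,8}→4
  5 left: {0,4,6,7,8}→5  {0,5,6,7,8}→5  {1,2,3,4,5}→10  {1,3,4,5,8}→30  {1,4,5,7,8}→30  {1,4,6,7,8}→10  {2,3,4,5,8}→20  {2,3,5,7,8}→10  {3,4,5,7,8}→30  {3,5,6,7,8}→10  {4,5,6,7,8}→20
  6 left: {0,1,4,6,7,8}→15  {0,3,5,6,7,8}→15  {0,4,5,6,7,8}→30  {1,2,3,4,5,8}→60  {1,3,4,5,7,8}→90  {1,4,5,6,7,8}→60  {2,3,4,5,7,8}→60  {2,3,5,6,7,8}→20  {3,4,5,6,7,8}→60
  7 left: {0,1,4,5,6,7,8}→105  {0,2,3,5,6,7,8}→35  {0,3,4,5,6,7,8}→105  {1,2,3,4,5,7,8}→210  {1,3,4,5,6,7,8}→210  {2,3,4,5,6,7,8}→140
  placing 0:t first → 560 extensions
  placing 1:r first → 280 extensions
  placing 2:u first → 420 extensions
total linear extensions = 1260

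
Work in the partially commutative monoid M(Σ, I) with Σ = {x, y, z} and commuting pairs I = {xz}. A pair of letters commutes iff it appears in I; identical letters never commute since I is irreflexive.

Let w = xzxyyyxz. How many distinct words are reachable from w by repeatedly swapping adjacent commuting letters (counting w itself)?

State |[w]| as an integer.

piece 0:x — minimal
piece 1:z — minimal
piece 2:x rests on {0:x}
piece 3:y rests on {1:z, 2:x}
piece 4:y rests on {3:y}
piece 5:y rests on {4:y}
piece 6:x rests on {5:y}
piece 7:z rests on {5:y}
minimal pieces: {0:x, 1:z}
ways to finish when only these pieces remain (= sum over removing one remaining piece with nothing left below it):
  1 left: {6}→1  {7}→1
  2 left: {6,7}→2
  3 left: {5,6,7}→2
  4 left: {4,5,6,7}→2
  5 left: {3,4,5,6,7}→2
  6 left: {1,3,4,5,6,7}→2  {2,3,4,5,6,7}→2
  placing 0:x first → 4 extensions
  placing 1:z first → 2 extensions
total linear extensions = 6

6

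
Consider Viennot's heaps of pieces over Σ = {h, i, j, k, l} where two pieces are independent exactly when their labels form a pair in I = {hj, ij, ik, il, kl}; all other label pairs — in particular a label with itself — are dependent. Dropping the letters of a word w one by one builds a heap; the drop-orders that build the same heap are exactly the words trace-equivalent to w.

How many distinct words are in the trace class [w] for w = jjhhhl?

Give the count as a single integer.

0(j) covers ∅
1(j) covers 0:j
2(h) covers ∅
3(h) covers 2:h
4(h) covers 3:h
5(l) covers 1:j, 4:h
floor of heap: 0:j, 2:h
completions by unplaced set U, small U first (add the entries for U minus each lowest piece of U):
  |U|=1: {5}:1
  |U|=2: {1,5}:1  {4,5}:1
  |U|=3: {0,1,5}:1  {1,4,5}:2  {3,4,5}:1
  |U|=4: {0,1,4,5}:3  {1,3,4,5}:3  {2,3,4,5}:1
  start at 0(j): 4
  start at 2(h): 6
sum over floor = 10

10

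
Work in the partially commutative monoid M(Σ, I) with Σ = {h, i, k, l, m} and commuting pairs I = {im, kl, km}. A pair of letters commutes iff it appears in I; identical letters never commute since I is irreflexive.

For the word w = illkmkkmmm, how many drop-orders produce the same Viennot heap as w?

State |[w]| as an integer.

piece 0:i — minimal
piece 1:l rests on {0:i}
piece 2:l rests on {1:l}
piece 3:k rests on {0:i}
piece 4:m rests on {2:l}
piece 5:k rests on {3:k}
piece 6:k rests on {5:k}
piece 7:m rests on {4:m}
piece 8:m rests on {7:m}
piece 9:m rests on {8:m}
minimal pieces: {0:i}
ways to finish when only these pieces remain (= sum over removing one remaining piece with nothing left below it):
  1 left: {6}→1  {9}→1
  2 left: {5,6}→1  {6,9}→2  {8,9}→1
  3 left: {3,5,6}→1  {5,6,9}→3  {6,8,9}→3  {7,8,9}→1
  4 left: {3,5,6,9}→4  {4,7,8,9}→1  {5,6,8,9}→6  {6,7,8,9}→4
  5 left: {2,4,7,8,9}→1  {3,5,6,8,9}→10  {4,6,7,8,9}→5  {5,6,7,8,9}→10
  6 left: {1,2,4,7,8,9}→1  {2,4,6,7,8,9}→6  {3,5,6,7,8,9}→20  {4,5,6,7,8,9}→15
  7 left: {1,2,4,6,7,8,9}→7  {2,4,5,6,7,8,9}→21  {3,4,5,6,7,8,9}→35
  8 left: {1,2,4,5,6,7,8,9}→28  {2,3,4,5,6,7,8,9}→56
  placing 0:i first → 84 extensions

84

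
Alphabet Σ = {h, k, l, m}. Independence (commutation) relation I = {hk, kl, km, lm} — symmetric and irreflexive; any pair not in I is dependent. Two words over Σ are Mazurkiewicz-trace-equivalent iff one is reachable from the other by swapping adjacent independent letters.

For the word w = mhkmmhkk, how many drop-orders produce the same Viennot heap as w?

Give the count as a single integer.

56

#0=m has no predecessor
#1=h depends on [0:m]
#2=k has no predecessor
#3=m depends on [1:h]
#4=m depends on [3:m]
#5=h depends on [4:m]
#6=k depends on [2:k]
#7=k depends on [6:k]
sources: [0:m, 2:k]
N(rest) = Σ N(rest − s) over sources s of rest; N(one piece) = 1:
  size 1 → [5]=1  [7]=1
  size 2 → [4,5]=1  [5,7]=2  [6,7]=1
  size 3 → [2,6,7]=1  [3,4,5]=1  [4,5,7]=3  [5,6,7]=3
  size 4 → [1,3,4,5]=1  [2,5,6,7]=4  [3,4,5,7]=4  [4,5,6,7]=6
  size 5 → [0,1,3,4,5]=1  [1,3,4,5,7]=5  [2,4,5,6,7]=10  [3,4,5,6,7]=10
  size 6 → [0,1,3,4,5,7]=6  [1,3,4,5,6,7]=15  [2,3,4,5,6,7]=20
  first=0(m) contributes 35
  first=2(k) contributes 21
|[w]| = 56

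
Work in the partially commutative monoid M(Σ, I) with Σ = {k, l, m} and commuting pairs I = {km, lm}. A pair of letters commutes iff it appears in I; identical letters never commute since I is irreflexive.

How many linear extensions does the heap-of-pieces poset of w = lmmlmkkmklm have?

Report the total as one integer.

462

drop 0:l onto floor
drop 1:m onto floor
drop 2:m onto {1:m}
drop 3:l onto {0:l}
drop 4:m onto {2:m}
drop 5:k onto {3:l}
drop 6:k onto {5:k}
drop 7:m onto {4:m}
drop 8:k onto {6:k}
drop 9:l onto {8:k}
drop 10:m onto {7:m}
ground layer = {0:l, 1:m}
drop-orders for the pieces not yet dropped (sum over which currently-grounded one goes next):
  1 to go: {9} 1  {10} 1
  2 to go: {7,10} 1  {8,9} 1  {9,10} 2
  3 to go: {4,7,10} 1  {6,8,9} 1  {7,9,10} 3  {8,9,10} 3
  4 to go: {2,4,7,10} 1  {4,7,9,10} 4  {5,6,8,9} 1  {6,8,9,10} 4  {7,8,9,10} 6
  5 to go: {1,2,4,7,10} 1  {2,4,7,9,10} 5  {3,5,6,8,9} 1  {4,7,8,9,10} 10  {5,6,8,9,10} 5  {6,7,8,9,10} 10
  6 to go: {0,3,5,6,8,9} 1  {1,2,4,7,9,10} 6  {2,4,7,8,9,10} 15  {3,5,6,8,9,10} 6  {4,6,7,8,9,10} 20  {5,6,7,8,9,10} 15
  7 to go: {0,3,5,6,8,9,10} 7  {1,2,4,7,8,9,10} 21  {2,4,6,7,8,9,10} 35  {3,5,6,7,8,9,10} 21  {4,5,6,7,8,9,10} 35
  8 to go: {0,3,5,6,7,8,9,10} 28  {1,2,4,6,7,8,9,10} 56  {2,4,5,6,7,8,9,10} 70  {3,4,5,6,7,8,9,10} 56
  9 to go: {0,3,4,5,6,7,8,9,10} 84  {1,2,4,5,6,7,8,9,10} 126  {2,3,4,5,6,7,8,9,10} 126
  if 0:l drops first: 252 orders
  if 1:m drops first: 210 orders
heap linearizations: 462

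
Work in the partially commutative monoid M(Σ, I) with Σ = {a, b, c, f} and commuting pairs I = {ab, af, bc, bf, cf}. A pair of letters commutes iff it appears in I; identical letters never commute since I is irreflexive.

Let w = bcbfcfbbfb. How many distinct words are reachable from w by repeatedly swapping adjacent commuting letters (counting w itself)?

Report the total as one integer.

2520

0(b) covers ∅
1(c) covers ∅
2(b) covers 0:b
3(f) covers ∅
4(c) covers 1:c
5(f) covers 3:f
6(b) covers 2:b
7(b) covers 6:b
8(f) covers 5:f
9(b) covers 7:b
floor of heap: 0:b, 1:c, 3:f
completions by unplaced set U, small U first (add the entries for U minus each lowest piece of U):
  |U|=1: {4}:1  {8}:1  {9}:1
  |U|=2: {1,4}:1  {4,8}:2  {4,9}:2  {5,8}:1  {7,9}:1  {8,9}:2
  |U|=3: {1,4,8}:3  {1,4,9}:3  {3,5,8}:1  {4,5,8}:3  {4,7,9}:3  {4,8,9}:6  {5,8,9}:3  {6,7,9}:1  {7,8,9}:3
  |U|=4: {1,4,5,8}:6  {1,4,7,9}:6  {1,4,8,9}:12  {2,6,7,9}:1  {3,4,5,8}:4  {3,5,8,9}:4  {4,5,8,9}:12  {4,6,7,9}:4  {4,7,8,9}:12  {5,7,8,9}:6  {6,7,8,9}:4
  |U|=5: {0,2,6,7,9}:1  {1,3,4,5,8}:10  {1,4,5,8,9}:30  {1,4,6,7,9}:10  {1,4,7,8,9}:30  {2,4,6,7,9}:5  {2,6,7,8,9}:5  {3,4,5,8,9}:20  {3,5,7,8,9}:10  {4,5,7,8,9}:30  {4,6,7,8,9}:20  {5,6,7,8,9}:10
  |U|=6: {0,2,4,6,7,9}:6  {0,2,6,7,8,9}:6  {1,2,4,6,7,9}:15  {1,3,4,5,8,9}:60  {1,4,5,7,8,9}:90  {1,4,6,7,8,9}:60  {2,4,6,7,8,9}:30  {2,5,6,7,8,9}:15  {3,4,5,7,8,9}:60  {3,5,6,7,8,9}:20  {4,5,6,7,8,9}:60
  |U|=7: {0,1,2,4,6,7,9}:21  {0,2,4,6,7,8,9}:42  {0,2,5,6,7,8,9}:21  {1,2,4,6,7,8,9}:105  {1,3,4,5,7,8,9}:210  {1,4,5,6,7,8,9}:210  {2,3,5,6,7,8,9}:35  {2,4,5,6,7,8,9}:105  {3,4,5,6,7,8,9}:140
  |U|=8: {0,1,2,4,6,7,8,9}:168  {0,2,3,5,6,7,8,9}:56  {0,2,4,5,6,7,8,9}:168  {1,2,4,5,6,7,8,9}:420  {1,3,4,5,6,7,8,9}:560  {2,3,4,5,6,7,8,9}:280
  start at 0(b): 1260
  start at 1(c): 504
  start at 3(f): 756
sum over floor = 2520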